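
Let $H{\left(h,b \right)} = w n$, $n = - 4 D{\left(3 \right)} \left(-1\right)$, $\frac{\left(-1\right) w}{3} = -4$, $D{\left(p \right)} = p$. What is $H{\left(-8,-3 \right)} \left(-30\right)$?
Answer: $-4320$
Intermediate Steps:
$w = 12$ ($w = \left(-3\right) \left(-4\right) = 12$)
$n = 12$ ($n = \left(-4\right) 3 \left(-1\right) = \left(-12\right) \left(-1\right) = 12$)
$H{\left(h,b \right)} = 144$ ($H{\left(h,b \right)} = 12 \cdot 12 = 144$)
$H{\left(-8,-3 \right)} \left(-30\right) = 144 \left(-30\right) = -4320$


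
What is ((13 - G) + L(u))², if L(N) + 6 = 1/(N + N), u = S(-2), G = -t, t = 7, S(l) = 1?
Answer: 841/4 ≈ 210.25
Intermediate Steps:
G = -7 (G = -1*7 = -7)
u = 1
L(N) = -6 + 1/(2*N) (L(N) = -6 + 1/(N + N) = -6 + 1/(2*N))
((13 - G) + L(u))² = ((13 - 1*(-7)) + (-6 + (½)/1))² = ((13 + 7) + (-6 + (½)*1))² = (20 + (-6 + ½))² = (20 - 11/2)² = (29/2)² = 841/4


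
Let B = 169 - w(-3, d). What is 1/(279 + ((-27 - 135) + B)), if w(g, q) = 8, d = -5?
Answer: 1/278 ≈ 0.0035971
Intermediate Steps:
B = 161 (B = 169 - 1*8 = 169 - 8 = 161)
1/(279 + ((-27 - 135) + B)) = 1/(279 + ((-27 - 135) + 161)) = 1/(279 + (-162 + 161)) = 1/(279 - 1) = 1/278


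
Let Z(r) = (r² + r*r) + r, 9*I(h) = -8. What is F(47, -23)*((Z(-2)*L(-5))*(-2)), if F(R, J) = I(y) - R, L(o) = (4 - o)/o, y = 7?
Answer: -5172/5 ≈ -1034.4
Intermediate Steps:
I(h) = -8/9 (I(h) = (⅑)*(-8) = -8/9)
L(o) = (4 - o)/o
F(R, J) = -8/9 - R
Z(r) = r + 2*r² (Z(r) = (r² + r²) + r = 2*r² + r = r + 2*r²)
F(47, -23)*((Z(-2)*L(-5))*(-2)) = (-8/9 - 1*47)*(((-2*(1 + 2*(-2)))*((4 - 1*(-5))/(-5)))*(-2)) = (-8/9 - 47)*(((-2*(1 - 4))*(-(4 + 5)/5))*(-2)) = -431*(-2*(-3))*(-⅕*9)*(-2)/9 = -431*6*(-9/5)*(-2)/9 = -(-2586)*(-2)/5 = -431/9*108/5 = -5172/5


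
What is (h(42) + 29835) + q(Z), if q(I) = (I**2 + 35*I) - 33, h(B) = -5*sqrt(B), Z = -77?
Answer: 33036 - 5*sqrt(42) ≈ 33004.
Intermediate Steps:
q(I) = -33 + I**2 + 35*I
(h(42) + 29835) + q(Z) = (-5*sqrt(42) + 29835) + (-33 + (-77)**2 + 35*(-77)) = (29835 - 5*sqrt(42)) + (-33 + 5929 - 2695) = (29835 - 5*sqrt(42)) + 3201 = 33036 - 5*sqrt(42)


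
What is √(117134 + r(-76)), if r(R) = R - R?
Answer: √117134 ≈ 342.25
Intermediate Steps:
r(R) = 0
√(117134 + r(-76)) = √(117134 + 0) = √117134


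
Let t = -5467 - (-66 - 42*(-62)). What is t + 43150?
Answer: 35145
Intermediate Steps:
t = -8005 (t = -5467 - (-66 + 2604) = -5467 - 1*2538 = -5467 - 2538 = -8005)
t + 43150 = -8005 + 43150 = 35145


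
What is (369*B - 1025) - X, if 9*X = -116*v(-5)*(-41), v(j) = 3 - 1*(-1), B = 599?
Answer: 1961030/9 ≈ 2.1789e+5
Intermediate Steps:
v(j) = 4 (v(j) = 3 + 1 = 4)
X = 19024/9 (X = (-116*4*(-41))/9 = (-464*(-41))/9 = (1/9)*19024 = 19024/9 ≈ 2113.8)
(369*B - 1025) - X = (369*599 - 1025) - 1*19024/9 = (221031 - 1025) - 19024/9 = 220006 - 19024/9 = 1961030/9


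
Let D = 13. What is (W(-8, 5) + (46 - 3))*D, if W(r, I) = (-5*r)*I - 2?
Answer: 3133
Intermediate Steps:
W(r, I) = -2 - 5*I*r (W(r, I) = -5*I*r - 2 = -2 - 5*I*r)
(W(-8, 5) + (46 - 3))*D = ((-2 - 5*5*(-8)) + (46 - 3))*13 = ((-2 + 200) + 43)*13 = (198 + 43)*13 = 241*13 = 3133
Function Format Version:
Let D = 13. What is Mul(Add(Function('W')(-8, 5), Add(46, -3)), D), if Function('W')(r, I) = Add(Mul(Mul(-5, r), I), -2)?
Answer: 3133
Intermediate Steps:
Function('W')(r, I) = Add(-2, Mul(-5, I, r)) (Function('W')(r, I) = Add(Mul(-5, I, r), -2) = Add(-2, Mul(-5, I, r)))
Mul(Add(Function('W')(-8, 5), Add(46, -3)), D) = Mul(Add(Add(-2, Mul(-5, 5, -8)), Add(46, -3)), 13) = Mul(Add(Add(-2, 200), 43), 13) = Mul(Add(198, 43), 13) = Mul(241, 13) = 3133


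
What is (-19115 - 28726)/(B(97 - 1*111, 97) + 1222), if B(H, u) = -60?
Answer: -47841/1162 ≈ -41.171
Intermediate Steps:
(-19115 - 28726)/(B(97 - 1*111, 97) + 1222) = (-19115 - 28726)/(-60 + 1222) = -47841/1162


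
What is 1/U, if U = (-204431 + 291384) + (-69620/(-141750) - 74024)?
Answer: 14175/183275537 ≈ 7.7343e-5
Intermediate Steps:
U = 183275537/14175 (U = 86953 + (-69620*(-1/141750) - 74024) = 86953 + (6962/14175 - 74024) = 86953 - 1049283238/14175 = 183275537/14175 ≈ 12929.)
1/U = 1/(183275537/14175) = 14175/183275537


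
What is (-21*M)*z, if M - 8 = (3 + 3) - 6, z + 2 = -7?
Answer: 1512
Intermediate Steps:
z = -9 (z = -2 - 7 = -9)
M = 8 (M = 8 + ((3 + 3) - 6) = 8 + (6 - 6) = 8 + 0 = 8)
(-21*M)*z = -21*8*(-9) = -168*(-9) = 1512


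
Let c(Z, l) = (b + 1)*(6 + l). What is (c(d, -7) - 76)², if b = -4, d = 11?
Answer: 5329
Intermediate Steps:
c(Z, l) = -18 - 3*l (c(Z, l) = (-4 + 1)*(6 + l) = -3*(6 + l) = -18 - 3*l)
(c(d, -7) - 76)² = ((-18 - 3*(-7)) - 76)² = ((-18 + 21) - 76)² = (3 - 76)² = (-73)² = 5329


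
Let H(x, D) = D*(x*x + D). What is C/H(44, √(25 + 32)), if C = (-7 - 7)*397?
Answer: 5558/3748039 - 10760288*√57/213638223 ≈ -0.37878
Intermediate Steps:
C = -5558 (C = -14*397 = -5558)
H(x, D) = D*(D + x²) (H(x, D) = D*(x² + D) = D*(D + x²))
C/H(44, √(25 + 32)) = -5558*1/(√(25 + 32)*(√(25 + 32) + 44²)) = -5558*√57/(57*(√57 + 1936)) = -5558*√57/(57*(1936 + √57))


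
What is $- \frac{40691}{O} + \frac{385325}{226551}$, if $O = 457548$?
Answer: $\frac{612036983}{379699476} \approx 1.6119$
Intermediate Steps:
$- \frac{40691}{O} + \frac{385325}{226551} = - \frac{40691}{457548} + \frac{385325}{226551} = \left(-40691\right) \frac{1}{457548} + 385325 \cdot \frac{1}{226551} = - \frac{5813}{65364} + \frac{385325}{226551} = \frac{612036983}{379699476}$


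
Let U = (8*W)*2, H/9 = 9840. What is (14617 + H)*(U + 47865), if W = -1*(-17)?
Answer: 4966631249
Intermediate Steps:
W = 17
H = 88560 (H = 9*9840 = 88560)
U = 272 (U = (8*17)*2 = 136*2 = 272)
(14617 + H)*(U + 47865) = (14617 + 88560)*(272 + 47865) = 103177*48137 = 4966631249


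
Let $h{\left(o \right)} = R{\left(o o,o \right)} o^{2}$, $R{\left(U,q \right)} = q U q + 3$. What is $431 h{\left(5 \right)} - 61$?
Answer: $6766639$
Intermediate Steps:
$R{\left(U,q \right)} = 3 + U q^{2}$ ($R{\left(U,q \right)} = U q q + 3 = U q^{2} + 3 = 3 + U q^{2}$)
$h{\left(o \right)} = o^{2} \left(3 + o^{4}\right)$ ($h{\left(o \right)} = \left(3 + o o o^{2}\right) o^{2} = \left(3 + o^{2} o^{2}\right) o^{2} = \left(3 + o^{4}\right) o^{2} = o^{2} \left(3 + o^{4}\right)$)
$431 h{\left(5 \right)} - 61 = 431 \cdot 5^{2} \left(3 + 5^{4}\right) - 61 = 431 \cdot 25 \left(3 + 625\right) - 61 = 431 \cdot 25 \cdot 628 - 61 = 431 \cdot 15700 - 61 = 6766700 - 61 = 6766639$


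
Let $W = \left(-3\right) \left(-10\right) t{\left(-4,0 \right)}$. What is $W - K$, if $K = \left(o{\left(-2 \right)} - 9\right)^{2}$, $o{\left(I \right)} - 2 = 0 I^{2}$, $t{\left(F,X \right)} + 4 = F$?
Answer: $-289$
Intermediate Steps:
$t{\left(F,X \right)} = -4 + F$
$o{\left(I \right)} = 2$ ($o{\left(I \right)} = 2 + 0 I^{2} = 2 + 0 = 2$)
$W = -240$ ($W = \left(-3\right) \left(-10\right) \left(-4 - 4\right) = 30 \left(-8\right) = -240$)
$K = 49$ ($K = \left(2 - 9\right)^{2} = \left(-7\right)^{2} = 49$)
$W - K = -240 - 49 = -289$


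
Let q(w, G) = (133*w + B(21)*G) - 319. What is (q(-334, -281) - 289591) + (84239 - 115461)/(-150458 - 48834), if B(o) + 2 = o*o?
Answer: -45607061775/99646 ≈ -4.5769e+5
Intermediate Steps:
B(o) = -2 + o² (B(o) = -2 + o*o = -2 + o²)
q(w, G) = -319 + 133*w + 439*G (q(w, G) = (133*w + (-2 + 21²)*G) - 319 = (133*w + (-2 + 441)*G) - 319 = (133*w + 439*G) - 319 = -319 + 133*w + 439*G)
(q(-334, -281) - 289591) + (84239 - 115461)/(-150458 - 48834) = ((-319 + 133*(-334) + 439*(-281)) - 289591) + (84239 - 115461)/(-150458 - 48834) = ((-319 - 44422 - 123359) - 289591) - 31222/(-199292) = (-168100 - 289591) - 31222*(-1/199292) = -457691 + 15611/99646 = -45607061775/99646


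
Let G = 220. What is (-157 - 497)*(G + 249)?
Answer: -306726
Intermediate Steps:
(-157 - 497)*(G + 249) = (-157 - 497)*(220 + 249) = -654*469 = -306726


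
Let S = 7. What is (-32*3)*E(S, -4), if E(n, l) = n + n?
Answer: -1344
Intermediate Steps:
E(n, l) = 2*n
(-32*3)*E(S, -4) = (-32*3)*(2*7) = -96*14 = -1344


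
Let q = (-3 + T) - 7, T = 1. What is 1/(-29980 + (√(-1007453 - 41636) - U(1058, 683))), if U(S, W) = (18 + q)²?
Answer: -30061/904712810 - I*√1049089/904712810 ≈ -3.3227e-5 - 1.1321e-6*I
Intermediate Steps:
q = -9 (q = (-3 + 1) - 7 = -2 - 7 = -9)
U(S, W) = 81 (U(S, W) = (18 - 9)² = 9² = 81)
1/(-29980 + (√(-1007453 - 41636) - U(1058, 683))) = 1/(-29980 + (√(-1007453 - 41636) - 1*81)) = 1/(-29980 + (√(-1049089) - 81)) = 1/(-29980 + (I*√1049089 - 81)) = 1/(-29980 + (-81 + I*√1049089)) = 1/(-30061 + I*√1049089)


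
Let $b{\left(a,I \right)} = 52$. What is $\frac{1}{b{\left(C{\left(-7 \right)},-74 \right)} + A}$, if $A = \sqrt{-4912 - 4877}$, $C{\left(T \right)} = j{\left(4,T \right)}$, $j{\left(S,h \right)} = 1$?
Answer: $\frac{4}{961} - \frac{i \sqrt{9789}}{12493} \approx 0.0041623 - 0.0079196 i$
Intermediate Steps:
$C{\left(T \right)} = 1$
$A = i \sqrt{9789}$ ($A = \sqrt{-9789} = i \sqrt{9789} \approx 98.939 i$)
$\frac{1}{b{\left(C{\left(-7 \right)},-74 \right)} + A} = \frac{1}{52 + i \sqrt{9789}}$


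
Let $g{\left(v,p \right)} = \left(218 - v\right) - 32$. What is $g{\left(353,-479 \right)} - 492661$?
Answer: $-492828$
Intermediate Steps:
$g{\left(v,p \right)} = 186 - v$ ($g{\left(v,p \right)} = \left(218 - v\right) - 32 = 186 - v$)
$g{\left(353,-479 \right)} - 492661 = \left(186 - 353\right) - 492661 = -167 - 492661 = -492828$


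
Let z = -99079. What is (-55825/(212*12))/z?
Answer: 55825/252056976 ≈ 0.00022148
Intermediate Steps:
(-55825/(212*12))/z = -55825/(212*12)/(-99079) = -55825/2544*(-1/99079) = 55825/252056976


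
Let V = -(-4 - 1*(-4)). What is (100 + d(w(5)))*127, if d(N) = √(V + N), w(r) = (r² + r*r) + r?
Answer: 12700 + 127*√55 ≈ 13642.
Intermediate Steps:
w(r) = r + 2*r² (w(r) = (r² + r²) + r = 2*r² + r = r + 2*r²)
V = 0 (V = -(-4 + 4) = -1*0 = 0)
d(N) = √N (d(N) = √(0 + N) = √N)
(100 + d(w(5)))*127 = (100 + √(5*(1 + 2*5)))*127 = (100 + √(5*(1 + 10)))*127 = (100 + √(5*11))*127 = (100 + √55)*127 = 12700 + 127*√55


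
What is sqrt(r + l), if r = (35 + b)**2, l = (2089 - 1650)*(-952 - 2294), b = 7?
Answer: I*sqrt(1423230) ≈ 1193.0*I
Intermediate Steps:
l = -1424994 (l = 439*(-3246) = -1424994)
r = 1764 (r = (35 + 7)**2 = 42**2 = 1764)
sqrt(r + l) = sqrt(1764 - 1424994) = sqrt(-1423230) = I*sqrt(1423230)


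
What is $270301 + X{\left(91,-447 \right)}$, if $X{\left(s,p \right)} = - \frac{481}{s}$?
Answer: $\frac{1892070}{7} \approx 2.703 \cdot 10^{5}$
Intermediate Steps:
$270301 + X{\left(91,-447 \right)} = 270301 - \frac{481}{91} = 270301 - \frac{37}{7} = \frac{1892070}{7}$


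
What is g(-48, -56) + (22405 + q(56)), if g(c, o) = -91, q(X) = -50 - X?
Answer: 22208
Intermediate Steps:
g(-48, -56) + (22405 + q(56)) = -91 + (22405 + (-50 - 1*56)) = -91 + (22405 + (-50 - 56)) = -91 + (22405 - 106) = -91 + 22299 = 22208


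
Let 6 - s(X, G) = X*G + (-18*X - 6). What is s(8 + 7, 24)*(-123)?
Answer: 9594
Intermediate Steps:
s(X, G) = 12 + 18*X - G*X (s(X, G) = 6 - (X*G + (-18*X - 6)) = 6 - (G*X + (-6 - 18*X)) = 6 - (-6 - 18*X + G*X) = 6 + (6 + 18*X - G*X) = 12 + 18*X - G*X)
s(8 + 7, 24)*(-123) = (12 + 18*(8 + 7) - 1*24*(8 + 7))*(-123) = (12 + 18*15 - 1*24*15)*(-123) = (12 + 270 - 360)*(-123) = -78*(-123) = 9594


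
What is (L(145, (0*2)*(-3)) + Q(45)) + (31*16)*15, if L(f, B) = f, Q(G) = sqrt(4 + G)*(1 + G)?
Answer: 7907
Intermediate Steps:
(L(145, (0*2)*(-3)) + Q(45)) + (31*16)*15 = (145 + sqrt(4 + 45)*(1 + 45)) + (31*16)*15 = (145 + sqrt(49)*46) + 496*15 = (145 + 7*46) + 7440 = (145 + 322) + 7440 = 467 + 7440 = 7907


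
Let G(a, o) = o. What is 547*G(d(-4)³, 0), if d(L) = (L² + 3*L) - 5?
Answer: 0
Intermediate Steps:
d(L) = -5 + L² + 3*L
547*G(d(-4)³, 0) = 547*0 = 0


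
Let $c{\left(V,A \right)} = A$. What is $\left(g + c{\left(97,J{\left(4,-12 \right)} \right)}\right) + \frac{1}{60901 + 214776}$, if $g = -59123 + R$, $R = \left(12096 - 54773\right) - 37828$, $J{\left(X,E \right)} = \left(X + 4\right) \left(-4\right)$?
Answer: $- \frac{38501049819}{275677} \approx -1.3966 \cdot 10^{5}$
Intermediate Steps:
$J{\left(X,E \right)} = -16 - 4 X$ ($J{\left(X,E \right)} = \left(4 + X\right) \left(-4\right) = -16 - 4 X$)
$R = -80505$ ($R = -42677 - 37828 = -80505$)
$g = -139628$ ($g = -59123 - 80505 = -139628$)
$\left(g + c{\left(97,J{\left(4,-12 \right)} \right)}\right) + \frac{1}{60901 + 214776} = \left(-139628 - 32\right) + \frac{1}{60901 + 214776} = \left(-139628 - 32\right) + \frac{1}{275677} = -139660 + \frac{1}{275677} = - \frac{38501049819}{275677}$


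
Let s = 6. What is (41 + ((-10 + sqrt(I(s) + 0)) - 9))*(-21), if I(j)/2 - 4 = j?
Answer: -462 - 42*sqrt(5) ≈ -555.92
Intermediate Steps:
I(j) = 8 + 2*j
(41 + ((-10 + sqrt(I(s) + 0)) - 9))*(-21) = (41 + ((-10 + sqrt((8 + 2*6) + 0)) - 9))*(-21) = (41 + ((-10 + sqrt((8 + 12) + 0)) - 9))*(-21) = (41 + ((-10 + sqrt(20 + 0)) - 9))*(-21) = (41 + ((-10 + sqrt(20)) - 9))*(-21) = (41 + ((-10 + 2*sqrt(5)) - 9))*(-21) = (41 + (-19 + 2*sqrt(5)))*(-21) = (22 + 2*sqrt(5))*(-21) = -462 - 42*sqrt(5)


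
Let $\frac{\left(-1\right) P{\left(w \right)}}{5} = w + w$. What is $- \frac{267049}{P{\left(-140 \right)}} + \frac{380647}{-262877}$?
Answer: $- \frac{70733945773}{368027800} \approx -192.2$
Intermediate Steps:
$P{\left(w \right)} = - 10 w$ ($P{\left(w \right)} = - 5 \left(w + w\right) = - 5 \cdot 2 w = - 10 w$)
$- \frac{267049}{P{\left(-140 \right)}} + \frac{380647}{-262877} = - \frac{267049}{\left(-10\right) \left(-140\right)} + \frac{380647}{-262877} = - \frac{267049}{1400} + 380647 \left(- \frac{1}{262877}\right) = \left(-267049\right) \frac{1}{1400} - \frac{380647}{262877} = - \frac{267049}{1400} - \frac{380647}{262877} = - \frac{70733945773}{368027800}$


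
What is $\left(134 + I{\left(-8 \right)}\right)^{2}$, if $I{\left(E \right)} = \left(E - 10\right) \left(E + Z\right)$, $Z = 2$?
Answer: $58564$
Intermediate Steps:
$I{\left(E \right)} = \left(-10 + E\right) \left(2 + E\right)$ ($I{\left(E \right)} = \left(E - 10\right) \left(E + 2\right) = \left(-10 + E\right) \left(2 + E\right)$)
$\left(134 + I{\left(-8 \right)}\right)^{2} = \left(134 - \left(-44 - 64\right)\right)^{2} = \left(134 + \left(-20 + 64 + 64\right)\right)^{2} = \left(134 + 108\right)^{2} = 242^{2} = 58564$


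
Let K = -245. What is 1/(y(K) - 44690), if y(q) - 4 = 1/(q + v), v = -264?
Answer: -509/22745175 ≈ -2.2378e-5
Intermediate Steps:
y(q) = 4 + 1/(-264 + q) (y(q) = 4 + 1/(q - 264) = 4 + 1/(-264 + q))
1/(y(K) - 44690) = 1/((-1055 + 4*(-245))/(-264 - 245) - 44690) = 1/((-1055 - 980)/(-509) - 44690) = 1/(-1/509*(-2035) - 44690) = 1/(2035/509 - 44690) = 1/(-22745175/509) = -509/22745175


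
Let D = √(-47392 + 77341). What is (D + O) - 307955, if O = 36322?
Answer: -271633 + √29949 ≈ -2.7146e+5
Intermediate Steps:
D = √29949 ≈ 173.06
(D + O) - 307955 = (√29949 + 36322) - 307955 = (36322 + √29949) - 307955 = -271633 + √29949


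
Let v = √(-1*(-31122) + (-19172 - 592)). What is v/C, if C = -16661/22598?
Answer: -67794*√1262/16661 ≈ -144.55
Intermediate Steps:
C = -16661/22598 (C = -16661*1/22598 = -16661/22598 ≈ -0.73728)
v = 3*√1262 (v = √(31122 - 19764) = √11358 = 3*√1262 ≈ 106.57)
v/C = (3*√1262)/(-16661/22598) = (3*√1262)*(-22598/16661) = -67794*√1262/16661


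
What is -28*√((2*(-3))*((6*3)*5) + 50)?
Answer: -196*I*√10 ≈ -619.81*I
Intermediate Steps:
-28*√((2*(-3))*((6*3)*5) + 50) = -28*√(-108*5 + 50) = -28*√(-6*90 + 50) = -28*√(-540 + 50) = -196*I*√10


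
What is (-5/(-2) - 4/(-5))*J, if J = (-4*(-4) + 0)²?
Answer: 4224/5 ≈ 844.80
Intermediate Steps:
J = 256 (J = (16 + 0)² = 16² = 256)
(-5/(-2) - 4/(-5))*J = (-5/(-2) - 4/(-5))*256 = (-5*(-½) - 4*(-⅕))*256 = (5/2 + ⅘)*256 = (33/10)*256 = 4224/5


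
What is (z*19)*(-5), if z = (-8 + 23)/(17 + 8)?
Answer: -57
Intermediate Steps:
z = ⅗ (z = 15/25 = 15*(1/25) = ⅗ ≈ 0.60000)
(z*19)*(-5) = ((⅗)*19)*(-5) = (57/5)*(-5) = -57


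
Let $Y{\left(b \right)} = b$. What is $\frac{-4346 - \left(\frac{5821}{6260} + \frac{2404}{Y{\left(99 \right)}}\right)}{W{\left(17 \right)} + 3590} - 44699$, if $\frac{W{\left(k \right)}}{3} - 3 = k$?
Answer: $- \frac{101114126664359}{2262051000} \approx -44700.0$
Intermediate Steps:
$W{\left(k \right)} = 9 + 3 k$
$\frac{-4346 - \left(\frac{5821}{6260} + \frac{2404}{Y{\left(99 \right)}}\right)}{W{\left(17 \right)} + 3590} - 44699 = \frac{-4346 - \left(\frac{2404}{99} + \frac{5821}{6260}\right)}{\left(9 + 3 \cdot 17\right) + 3590} - 44699 = \frac{-4346 - \frac{15625319}{619740}}{\left(9 + 51\right) + 3590} - 44699 = \frac{-4346 - \frac{15625319}{619740}}{60 + 3590} - 44699 = \frac{-4346 - \frac{15625319}{619740}}{3650} - 44699 = \left(- \frac{2709015359}{619740}\right) \frac{1}{3650} - 44699 = - \frac{2709015359}{2262051000} - 44699 = - \frac{101114126664359}{2262051000}$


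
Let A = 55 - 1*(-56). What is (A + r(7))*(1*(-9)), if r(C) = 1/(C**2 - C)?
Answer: -13989/14 ≈ -999.21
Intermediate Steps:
A = 111 (A = 55 + 56 = 111)
(A + r(7))*(1*(-9)) = (111 + 1/(7*(-1 + 7)))*(1*(-9)) = (111 + (1/7)/6)*(-9) = (111 + (1/7)*(1/6))*(-9) = (111 + 1/42)*(-9) = (4663/42)*(-9) = -13989/14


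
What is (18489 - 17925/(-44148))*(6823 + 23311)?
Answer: 315352424741/566 ≈ 5.5716e+8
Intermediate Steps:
(18489 - 17925/(-44148))*(6823 + 23311) = (18489 - 17925*(-1/44148))*30134 = (18489 + 5975/14716)*30134 = (272090099/14716)*30134 = 315352424741/566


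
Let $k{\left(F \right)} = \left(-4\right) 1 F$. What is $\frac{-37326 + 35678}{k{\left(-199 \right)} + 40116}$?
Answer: $- \frac{103}{2557} \approx -0.040282$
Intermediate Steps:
$k{\left(F \right)} = - 4 F$
$\frac{-37326 + 35678}{k{\left(-199 \right)} + 40116} = \frac{-37326 + 35678}{\left(-4\right) \left(-199\right) + 40116} = - \frac{1648}{796 + 40116} = - \frac{1648}{40912} = \left(-1648\right) \frac{1}{40912} = - \frac{103}{2557}$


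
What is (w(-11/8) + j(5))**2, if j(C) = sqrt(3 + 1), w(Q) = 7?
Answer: 81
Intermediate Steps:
j(C) = 2 (j(C) = sqrt(4) = 2)
(w(-11/8) + j(5))**2 = (7 + 2)**2 = 9**2 = 81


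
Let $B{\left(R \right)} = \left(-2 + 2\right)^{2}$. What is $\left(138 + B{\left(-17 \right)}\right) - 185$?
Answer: $-47$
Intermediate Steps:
$B{\left(R \right)} = 0$ ($B{\left(R \right)} = 0^{2} = 0$)
$\left(138 + B{\left(-17 \right)}\right) - 185 = \left(138 + 0\right) - 185 = 138 - 185 = -47$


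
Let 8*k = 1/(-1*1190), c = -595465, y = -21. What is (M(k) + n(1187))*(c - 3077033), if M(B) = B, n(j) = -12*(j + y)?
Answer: 244595419832409/4760 ≈ 5.1386e+10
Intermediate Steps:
n(j) = 252 - 12*j (n(j) = -12*(j - 21) = -12*(-21 + j) = 252 - 12*j)
k = -1/9520 (k = 1/(8*((-1*1190))) = (⅛)/(-1190) = (⅛)*(-1/1190) = -1/9520 ≈ -0.00010504)
(M(k) + n(1187))*(c - 3077033) = (-1/9520 + (252 - 12*1187))*(-595465 - 3077033) = (-1/9520 + (252 - 14244))*(-3672498) = (-1/9520 - 13992)*(-3672498) = -133203841/9520*(-3672498) = 244595419832409/4760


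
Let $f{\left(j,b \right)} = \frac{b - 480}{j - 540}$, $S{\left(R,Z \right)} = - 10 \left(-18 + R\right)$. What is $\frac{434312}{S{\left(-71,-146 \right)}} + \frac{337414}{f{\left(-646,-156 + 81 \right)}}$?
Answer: $\frac{35639501672}{49395} \approx 7.2152 \cdot 10^{5}$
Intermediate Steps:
$S{\left(R,Z \right)} = 180 - 10 R$
$f{\left(j,b \right)} = \frac{-480 + b}{-540 + j}$
$\frac{434312}{S{\left(-71,-146 \right)}} + \frac{337414}{f{\left(-646,-156 + 81 \right)}} = \frac{434312}{180 - -710} + \frac{337414}{\frac{1}{-540 - 646} \left(-480 + \left(-156 + 81\right)\right)} = \frac{434312}{180 + 710} + \frac{337414}{\frac{1}{-1186} \left(-480 - 75\right)} = \frac{434312}{890} + \frac{337414}{\left(- \frac{1}{1186}\right) \left(-555\right)} = 434312 \cdot \frac{1}{890} + \frac{337414}{\frac{555}{1186}} = \frac{217156}{445} + 337414 \cdot \frac{1186}{555} = \frac{217156}{445} + \frac{400173004}{555} = \frac{35639501672}{49395}$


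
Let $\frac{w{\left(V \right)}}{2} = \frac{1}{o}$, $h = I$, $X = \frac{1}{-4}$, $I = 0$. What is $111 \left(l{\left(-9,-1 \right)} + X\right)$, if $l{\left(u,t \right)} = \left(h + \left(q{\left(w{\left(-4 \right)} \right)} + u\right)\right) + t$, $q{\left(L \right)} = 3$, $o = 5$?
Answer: $- \frac{3219}{4} \approx -804.75$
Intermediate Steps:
$X = - \frac{1}{4} \approx -0.25$
$h = 0$
$w{\left(V \right)} = \frac{2}{5}$
$l{\left(u,t \right)} = 3 + t + u$ ($l{\left(u,t \right)} = \left(0 + \left(3 + u\right)\right) + t = \left(3 + u\right) + t = 3 + t + u$)
$111 \left(l{\left(-9,-1 \right)} + X\right) = 111 \left(\left(3 - 1 - 9\right) - \frac{1}{4}\right) = 111 \left(-7 - \frac{1}{4}\right) = 111 \left(- \frac{29}{4}\right) = - \frac{3219}{4}$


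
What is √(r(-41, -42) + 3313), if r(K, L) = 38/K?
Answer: √5567595/41 ≈ 57.551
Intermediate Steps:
√(r(-41, -42) + 3313) = √(38/(-41) + 3313) = √(38*(-1/41) + 3313) = √(-38/41 + 3313) = √(135795/41) = √5567595/41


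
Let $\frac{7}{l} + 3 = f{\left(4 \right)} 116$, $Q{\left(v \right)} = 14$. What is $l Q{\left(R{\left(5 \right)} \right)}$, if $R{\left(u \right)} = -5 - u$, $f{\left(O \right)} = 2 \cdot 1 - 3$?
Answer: $- \frac{14}{17} \approx -0.82353$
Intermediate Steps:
$f{\left(O \right)} = -1$ ($f{\left(O \right)} = 2 - 3 = -1$)
$l = - \frac{1}{17}$ ($l = \frac{7}{-3 - 116} = \frac{7}{-119} = 7 \left(- \frac{1}{119}\right) = - \frac{1}{17} \approx -0.058824$)
$l Q{\left(R{\left(5 \right)} \right)} = \left(- \frac{1}{17}\right) 14 = - \frac{14}{17}$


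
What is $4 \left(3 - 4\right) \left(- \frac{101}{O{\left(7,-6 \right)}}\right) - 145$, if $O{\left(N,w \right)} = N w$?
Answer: $- \frac{3247}{21} \approx -154.62$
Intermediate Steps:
$4 \left(3 - 4\right) \left(- \frac{101}{O{\left(7,-6 \right)}}\right) - 145 = 4 \left(3 - 4\right) \left(- \frac{101}{7 \left(-6\right)}\right) - 145 = 4 \left(3 - 4\right) \left(- \frac{101}{-42}\right) - 145 = 4 \left(-1\right) \left(\left(-101\right) \left(- \frac{1}{42}\right)\right) - 145 = \left(-4\right) \frac{101}{42} - 145 = - \frac{202}{21} - 145 = - \frac{3247}{21}$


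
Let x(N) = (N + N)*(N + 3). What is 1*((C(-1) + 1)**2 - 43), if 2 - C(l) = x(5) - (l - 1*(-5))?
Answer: 5286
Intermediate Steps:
x(N) = 2*N*(3 + N) (x(N) = (2*N)*(3 + N) = 2*N*(3 + N))
C(l) = -73 + l (C(l) = 2 - (2*5*(3 + 5) - (l - 1*(-5))) = 2 - (2*5*8 - (l + 5)) = 2 - (80 - (5 + l)) = 2 - (80 + (-5 - l)) = 2 - (75 - l) = 2 + (-75 + l) = -73 + l)
1*((C(-1) + 1)**2 - 43) = 1*(((-73 - 1) + 1)**2 - 43) = 1*((-74 + 1)**2 - 43) = 1*((-73)**2 - 43) = 1*(5329 - 43) = 1*5286 = 5286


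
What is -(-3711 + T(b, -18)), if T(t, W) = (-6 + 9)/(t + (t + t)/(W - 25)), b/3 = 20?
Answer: 3042977/820 ≈ 3710.9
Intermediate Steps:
b = 60 (b = 3*20 = 60)
T(t, W) = 3/(t + 2*t/(-25 + W)) (T(t, W) = 3/(t + (2*t)/(-25 + W)) = 3/(t + 2*t/(-25 + W)))
-(-3711 + T(b, -18)) = -(-3711 + 3*(-25 - 18)/(60*(-23 - 18))) = -(-3711 + 3*(1/60)*(-43)/(-41)) = -(-3711 + 3*(1/60)*(-1/41)*(-43)) = -(-3711 + 43/820) = -1*(-3042977/820) = 3042977/820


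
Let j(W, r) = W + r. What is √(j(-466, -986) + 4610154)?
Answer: 3*√512078 ≈ 2146.8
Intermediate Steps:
√(j(-466, -986) + 4610154) = √((-466 - 986) + 4610154) = √(-1452 + 4610154) = √4608702 = 3*√512078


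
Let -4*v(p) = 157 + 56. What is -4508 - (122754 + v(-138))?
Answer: -508835/4 ≈ -1.2721e+5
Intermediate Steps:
v(p) = -213/4 (v(p) = -(157 + 56)/4 = -¼*213 = -213/4)
-4508 - (122754 + v(-138)) = -4508 - (122754 - 213/4) = -4508 - 1*490803/4 = -4508 - 490803/4 = -508835/4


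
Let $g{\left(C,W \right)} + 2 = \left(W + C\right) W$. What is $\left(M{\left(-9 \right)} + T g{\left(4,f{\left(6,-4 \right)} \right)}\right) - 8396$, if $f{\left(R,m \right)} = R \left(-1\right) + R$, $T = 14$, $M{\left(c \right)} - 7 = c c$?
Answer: $-8336$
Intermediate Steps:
$M{\left(c \right)} = 7 + c^{2}$ ($M{\left(c \right)} = 7 + c c = 7 + c^{2}$)
$f{\left(R,m \right)} = 0$ ($f{\left(R,m \right)} = - R + R = 0$)
$g{\left(C,W \right)} = -2 + W \left(C + W\right)$ ($g{\left(C,W \right)} = -2 + \left(W + C\right) W = -2 + \left(C + W\right) W = -2 + W \left(C + W\right)$)
$\left(M{\left(-9 \right)} + T g{\left(4,f{\left(6,-4 \right)} \right)}\right) - 8396 = \left(\left(7 + \left(-9\right)^{2}\right) + 14 \left(-2 + 0^{2} + 4 \cdot 0\right)\right) - 8396 = \left(\left(7 + 81\right) + 14 \left(-2 + 0 + 0\right)\right) - 8396 = \left(88 + 14 \left(-2\right)\right) - 8396 = \left(88 - 28\right) - 8396 = 60 - 8396 = -8336$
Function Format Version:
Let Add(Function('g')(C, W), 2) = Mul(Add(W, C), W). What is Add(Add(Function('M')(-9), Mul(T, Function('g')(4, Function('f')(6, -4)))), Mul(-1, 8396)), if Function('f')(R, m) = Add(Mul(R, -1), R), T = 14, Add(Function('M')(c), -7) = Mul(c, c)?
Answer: -8336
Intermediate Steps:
Function('M')(c) = Add(7, Pow(c, 2)) (Function('M')(c) = Add(7, Mul(c, c)) = Add(7, Pow(c, 2)))
Function('f')(R, m) = 0 (Function('f')(R, m) = Add(Mul(-1, R), R) = 0)
Function('g')(C, W) = Add(-2, Mul(W, Add(C, W))) (Function('g')(C, W) = Add(-2, Mul(Add(W, C), W)) = Add(-2, Mul(Add(C, W), W)) = Add(-2, Mul(W, Add(C, W))))
Add(Add(Function('M')(-9), Mul(T, Function('g')(4, Function('f')(6, -4)))), Mul(-1, 8396)) = Add(Add(Add(7, Pow(-9, 2)), Mul(14, Add(-2, Pow(0, 2), Mul(4, 0)))), Mul(-1, 8396)) = Add(Add(Add(7, 81), Mul(14, Add(-2, 0, 0))), -8396) = Add(Add(88, Mul(14, -2)), -8396) = Add(Add(88, -28), -8396) = Add(60, -8396) = -8336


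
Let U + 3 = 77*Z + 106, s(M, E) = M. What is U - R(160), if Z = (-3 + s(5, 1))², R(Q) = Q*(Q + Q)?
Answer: -50789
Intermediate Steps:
R(Q) = 2*Q² (R(Q) = Q*(2*Q) = 2*Q²)
Z = 4 (Z = (-3 + 5)² = 2² = 4)
U = 411 (U = -3 + (77*4 + 106) = -3 + (308 + 106) = -3 + 414 = 411)
U - R(160) = 411 - 2*160² = 411 - 2*25600 = 411 - 1*51200 = 411 - 51200 = -50789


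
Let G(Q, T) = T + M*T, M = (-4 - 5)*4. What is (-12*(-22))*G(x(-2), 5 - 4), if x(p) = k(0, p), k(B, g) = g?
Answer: -9240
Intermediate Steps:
M = -36 (M = -9*4 = -36)
x(p) = p
G(Q, T) = -35*T (G(Q, T) = T - 36*T = -35*T)
(-12*(-22))*G(x(-2), 5 - 4) = (-12*(-22))*(-35*(5 - 4)) = 264*(-35*1) = 264*(-35) = -9240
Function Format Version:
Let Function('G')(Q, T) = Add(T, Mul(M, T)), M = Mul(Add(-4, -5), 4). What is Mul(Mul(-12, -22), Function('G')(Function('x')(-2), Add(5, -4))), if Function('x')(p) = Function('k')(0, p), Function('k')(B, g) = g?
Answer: -9240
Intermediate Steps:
M = -36 (M = Mul(-9, 4) = -36)
Function('x')(p) = p
Function('G')(Q, T) = Mul(-35, T) (Function('G')(Q, T) = Add(T, Mul(-36, T)) = Mul(-35, T))
Mul(Mul(-12, -22), Function('G')(Function('x')(-2), Add(5, -4))) = Mul(Mul(-12, -22), Mul(-35, Add(5, -4))) = Mul(264, Mul(-35, 1)) = Mul(264, -35) = -9240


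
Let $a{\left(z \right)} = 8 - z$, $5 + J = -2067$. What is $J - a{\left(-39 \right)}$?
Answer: $-2119$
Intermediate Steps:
$J = -2072$ ($J = -5 - 2067 = -2072$)
$J - a{\left(-39 \right)} = -2072 - \left(8 - -39\right) = -2072 - \left(8 + 39\right) = -2072 - 47 = -2119$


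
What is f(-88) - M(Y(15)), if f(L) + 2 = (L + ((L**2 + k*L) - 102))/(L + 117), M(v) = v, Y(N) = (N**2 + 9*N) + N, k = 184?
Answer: -19571/29 ≈ -674.86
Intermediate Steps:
Y(N) = N**2 + 10*N
f(L) = -2 + (-102 + L**2 + 185*L)/(117 + L) (f(L) = -2 + (L + ((L**2 + 184*L) - 102))/(L + 117) = -2 + (L + (-102 + L**2 + 184*L))/(117 + L) = -2 + (-102 + L**2 + 185*L)/(117 + L))
f(-88) - M(Y(15)) = (-336 + (-88)**2 + 183*(-88))/(117 - 88) - 15*(10 + 15) = (-336 + 7744 - 16104)/29 - 15*25 = (1/29)*(-8696) - 1*375 = -8696/29 - 375 = -19571/29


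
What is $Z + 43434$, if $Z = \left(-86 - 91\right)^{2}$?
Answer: $74763$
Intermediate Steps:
$Z = 31329$ ($Z = \left(-177\right)^{2} = 31329$)
$Z + 43434 = 31329 + 43434 = 74763$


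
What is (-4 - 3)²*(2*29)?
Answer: 2842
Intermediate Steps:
(-4 - 3)²*(2*29) = (-7)²*58 = 49*58 = 2842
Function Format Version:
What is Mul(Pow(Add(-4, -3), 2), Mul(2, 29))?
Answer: 2842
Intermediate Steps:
Mul(Pow(Add(-4, -3), 2), Mul(2, 29)) = Mul(Pow(-7, 2), 58) = Mul(49, 58) = 2842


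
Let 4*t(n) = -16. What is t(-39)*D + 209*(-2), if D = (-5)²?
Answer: -518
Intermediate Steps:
t(n) = -4 (t(n) = (¼)*(-16) = -4)
D = 25
t(-39)*D + 209*(-2) = -4*25 + 209*(-2) = -100 - 418 = -518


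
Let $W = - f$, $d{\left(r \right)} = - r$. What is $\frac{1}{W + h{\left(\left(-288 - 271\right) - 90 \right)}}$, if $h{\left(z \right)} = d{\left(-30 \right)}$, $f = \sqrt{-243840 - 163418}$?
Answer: $\frac{15}{204079} + \frac{i \sqrt{407258}}{408158} \approx 7.3501 \cdot 10^{-5} + 0.0015635 i$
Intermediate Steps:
$f = i \sqrt{407258}$ ($f = \sqrt{-407258} = i \sqrt{407258} \approx 638.17 i$)
$h{\left(z \right)} = 30$ ($h{\left(z \right)} = \left(-1\right) \left(-30\right) = 30$)
$W = - i \sqrt{407258} \approx - 638.17 i$
$\frac{1}{W + h{\left(\left(-288 - 271\right) - 90 \right)}} = \frac{1}{- i \sqrt{407258} + 30} = \frac{1}{30 - i \sqrt{407258}}$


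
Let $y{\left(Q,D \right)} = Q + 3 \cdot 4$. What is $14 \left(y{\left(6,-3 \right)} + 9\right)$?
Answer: $378$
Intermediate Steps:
$y{\left(Q,D \right)} = 12 + Q$ ($y{\left(Q,D \right)} = Q + 12 = 12 + Q$)
$14 \left(y{\left(6,-3 \right)} + 9\right) = 14 \left(\left(12 + 6\right) + 9\right) = 14 \left(18 + 9\right) = 14 \cdot 27 = 378$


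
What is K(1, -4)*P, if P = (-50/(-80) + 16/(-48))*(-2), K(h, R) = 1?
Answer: -7/12 ≈ -0.58333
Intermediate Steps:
P = -7/12 (P = (-50*(-1/80) + 16*(-1/48))*(-2) = (5/8 - 1/3)*(-2) = (7/24)*(-2) = -7/12 ≈ -0.58333)
K(1, -4)*P = 1*(-7/12) = -7/12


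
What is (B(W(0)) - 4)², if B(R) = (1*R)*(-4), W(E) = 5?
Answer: 576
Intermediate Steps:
B(R) = -4*R (B(R) = R*(-4) = -4*R)
(B(W(0)) - 4)² = (-4*5 - 4)² = (-20 - 4)² = (-24)² = 576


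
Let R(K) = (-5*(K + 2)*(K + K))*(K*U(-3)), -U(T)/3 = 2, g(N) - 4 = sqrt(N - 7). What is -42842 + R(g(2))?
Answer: -41282 + 3540*I*sqrt(5) ≈ -41282.0 + 7915.7*I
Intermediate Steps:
g(N) = 4 + sqrt(-7 + N) (g(N) = 4 + sqrt(N - 7) = 4 + sqrt(-7 + N))
U(T) = -6 (U(T) = -3*2 = -6)
R(K) = 60*K**2*(2 + K) (R(K) = (-5*(K + 2)*(K + K))*(K*(-6)) = (-5*(2 + K)*2*K)*(-6*K) = (-10*K*(2 + K))*(-6*K) = 60*K**2*(2 + K))
-42842 + R(g(2)) = -42842 + 60*(4 + sqrt(-7 + 2))**2*(2 + (4 + sqrt(-7 + 2))) = -42842 + 60*(4 + sqrt(-5))**2*(2 + (4 + sqrt(-5))) = -42842 + 60*(4 + I*sqrt(5))**2*(2 + (4 + I*sqrt(5))) = -42842 + 60*(4 + I*sqrt(5))**2*(6 + I*sqrt(5))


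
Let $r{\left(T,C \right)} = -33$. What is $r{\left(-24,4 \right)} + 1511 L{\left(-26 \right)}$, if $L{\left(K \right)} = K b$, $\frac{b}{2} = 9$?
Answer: $-707181$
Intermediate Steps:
$b = 18$ ($b = 2 \cdot 9 = 18$)
$L{\left(K \right)} = 18 K$ ($L{\left(K \right)} = K 18 = 18 K$)
$r{\left(-24,4 \right)} + 1511 L{\left(-26 \right)} = -33 + 1511 \cdot 18 \left(-26\right) = -33 + 1511 \left(-468\right) = -33 - 707148 = -707181$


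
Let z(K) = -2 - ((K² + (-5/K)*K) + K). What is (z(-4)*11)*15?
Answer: -1485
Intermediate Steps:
z(K) = 3 - K - K² (z(K) = -2 - ((K² - 5) + K) = -2 - ((-5 + K²) + K) = -2 - (-5 + K + K²) = -2 + (5 - K - K²) = 3 - K - K²)
(z(-4)*11)*15 = ((3 - 1*(-4) - 1*(-4)²)*11)*15 = ((3 + 4 - 1*16)*11)*15 = ((3 + 4 - 16)*11)*15 = -9*11*15 = -99*15 = -1485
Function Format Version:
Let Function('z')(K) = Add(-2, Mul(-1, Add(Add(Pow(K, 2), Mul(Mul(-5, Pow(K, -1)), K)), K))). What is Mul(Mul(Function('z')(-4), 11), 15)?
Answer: -1485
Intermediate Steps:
Function('z')(K) = Add(3, Mul(-1, K), Mul(-1, Pow(K, 2))) (Function('z')(K) = Add(-2, Mul(-1, Add(Add(Pow(K, 2), -5), K))) = Add(-2, Mul(-1, Add(Add(-5, Pow(K, 2)), K))) = Add(-2, Mul(-1, Add(-5, K, Pow(K, 2)))) = Add(-2, Add(5, Mul(-1, K), Mul(-1, Pow(K, 2)))) = Add(3, Mul(-1, K), Mul(-1, Pow(K, 2))))
Mul(Mul(Function('z')(-4), 11), 15) = Mul(Mul(Add(3, Mul(-1, -4), Mul(-1, Pow(-4, 2))), 11), 15) = Mul(Mul(Add(3, 4, Mul(-1, 16)), 11), 15) = Mul(Mul(Add(3, 4, -16), 11), 15) = Mul(Mul(-9, 11), 15) = Mul(-99, 15) = -1485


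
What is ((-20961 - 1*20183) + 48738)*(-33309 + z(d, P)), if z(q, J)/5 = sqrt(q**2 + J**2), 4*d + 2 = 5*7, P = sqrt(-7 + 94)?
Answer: -252948546 + 18985*sqrt(2481)/2 ≈ -2.5248e+8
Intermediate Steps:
P = sqrt(87) ≈ 9.3274
d = 33/4 (d = -1/2 + (5*7)/4 = -1/2 + (1/4)*35 = -1/2 + 35/4 = 33/4 ≈ 8.2500)
z(q, J) = 5*sqrt(J**2 + q**2) (z(q, J) = 5*sqrt(q**2 + J**2) = 5*sqrt(J**2 + q**2))
((-20961 - 1*20183) + 48738)*(-33309 + z(d, P)) = ((-20961 - 1*20183) + 48738)*(-33309 + 5*sqrt((sqrt(87))**2 + (33/4)**2)) = ((-20961 - 20183) + 48738)*(-33309 + 5*sqrt(87 + 1089/16)) = (-41144 + 48738)*(-33309 + 5*sqrt(2481/16)) = 7594*(-33309 + 5*(sqrt(2481)/4)) = 7594*(-33309 + 5*sqrt(2481)/4) = -252948546 + 18985*sqrt(2481)/2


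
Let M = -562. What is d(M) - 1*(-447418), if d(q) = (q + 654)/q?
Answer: 125724412/281 ≈ 4.4742e+5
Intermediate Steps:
d(q) = (654 + q)/q
d(M) - 1*(-447418) = (654 - 562)/(-562) - 1*(-447418) = -1/562*92 + 447418 = -46/281 + 447418 = 125724412/281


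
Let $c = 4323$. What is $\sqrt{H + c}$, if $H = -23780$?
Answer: $i \sqrt{19457} \approx 139.49 i$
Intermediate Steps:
$\sqrt{H + c} = \sqrt{-23780 + 4323} = \sqrt{-19457} = i \sqrt{19457}$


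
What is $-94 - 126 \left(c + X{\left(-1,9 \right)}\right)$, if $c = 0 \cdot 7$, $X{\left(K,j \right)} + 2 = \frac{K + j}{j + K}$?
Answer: $32$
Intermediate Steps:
$X{\left(K,j \right)} = -1$ ($X{\left(K,j \right)} = -2 + \frac{K + j}{j + K} = -2 + \frac{K + j}{K + j} = -2 + 1 = -1$)
$c = 0$
$-94 - 126 \left(c + X{\left(-1,9 \right)}\right) = -94 - 126 \left(0 - 1\right) = -94 - -126 = -94 + 126 = 32$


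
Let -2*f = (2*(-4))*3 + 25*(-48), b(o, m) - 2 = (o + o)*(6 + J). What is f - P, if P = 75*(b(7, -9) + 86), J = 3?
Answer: -15438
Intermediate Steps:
b(o, m) = 2 + 18*o (b(o, m) = 2 + (o + o)*(6 + 3) = 2 + (2*o)*9 = 2 + 18*o)
P = 16050 (P = 75*((2 + 18*7) + 86) = 75*((2 + 126) + 86) = 75*(128 + 86) = 75*214 = 16050)
f = 612 (f = -((2*(-4))*3 + 25*(-48))/2 = -(-8*3 - 1200)/2 = -(-24 - 1200)/2 = -½*(-1224) = 612)
f - P = 612 - 1*16050 = 612 - 16050 = -15438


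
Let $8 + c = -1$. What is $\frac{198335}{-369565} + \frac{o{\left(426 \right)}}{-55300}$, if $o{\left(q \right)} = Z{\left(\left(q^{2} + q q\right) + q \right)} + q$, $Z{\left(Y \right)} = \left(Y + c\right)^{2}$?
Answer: $- \frac{1394179319337433}{583912700} \approx -2.3877 \cdot 10^{6}$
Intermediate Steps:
$c = -9$ ($c = -8 - 1 = -9$)
$Z{\left(Y \right)} = \left(-9 + Y\right)^{2}$ ($Z{\left(Y \right)} = \left(Y - 9\right)^{2} = \left(-9 + Y\right)^{2}$)
$o{\left(q \right)} = q + \left(-9 + q + 2 q^{2}\right)^{2}$ ($o{\left(q \right)} = \left(-9 + \left(\left(q^{2} + q q\right) + q\right)\right)^{2} + q = \left(-9 + \left(\left(q^{2} + q^{2}\right) + q\right)\right)^{2} + q = \left(-9 + \left(2 q^{2} + q\right)\right)^{2} + q = \left(-9 + \left(q + 2 q^{2}\right)\right)^{2} + q = \left(-9 + q + 2 q^{2}\right)^{2} + q = q + \left(-9 + q + 2 q^{2}\right)^{2}$)
$\frac{198335}{-369565} + \frac{o{\left(426 \right)}}{-55300} = \frac{198335}{-369565} + \frac{426 + \left(-9 + 426 \left(1 + 2 \cdot 426\right)\right)^{2}}{-55300} = 198335 \left(- \frac{1}{369565}\right) + \left(426 + \left(-9 + 426 \left(1 + 852\right)\right)^{2}\right) \left(- \frac{1}{55300}\right) = - \frac{39667}{73913} + \left(426 + \left(-9 + 426 \cdot 853\right)^{2}\right) \left(- \frac{1}{55300}\right) = - \frac{39667}{73913} + \left(426 + \left(-9 + 363378\right)^{2}\right) \left(- \frac{1}{55300}\right) = - \frac{39667}{73913} + \left(426 + 363369^{2}\right) \left(- \frac{1}{55300}\right) = - \frac{39667}{73913} + \left(426 + 132037030161\right) \left(- \frac{1}{55300}\right) = - \frac{39667}{73913} + 132037030587 \left(- \frac{1}{55300}\right) = - \frac{39667}{73913} - \frac{18862432941}{7900} = - \frac{1394179319337433}{583912700}$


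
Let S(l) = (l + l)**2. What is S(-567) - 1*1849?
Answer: 1284107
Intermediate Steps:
S(l) = 4*l**2 (S(l) = (2*l)**2 = 4*l**2)
S(-567) - 1*1849 = 4*(-567)**2 - 1*1849 = 4*321489 - 1849 = 1285956 - 1849 = 1284107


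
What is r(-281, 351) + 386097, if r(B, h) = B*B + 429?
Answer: 465487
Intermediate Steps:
r(B, h) = 429 + B**2 (r(B, h) = B**2 + 429 = 429 + B**2)
r(-281, 351) + 386097 = (429 + (-281)**2) + 386097 = (429 + 78961) + 386097 = 79390 + 386097 = 465487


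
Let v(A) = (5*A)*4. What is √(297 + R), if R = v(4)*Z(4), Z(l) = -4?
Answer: I*√23 ≈ 4.7958*I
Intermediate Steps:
v(A) = 20*A
R = -320 (R = (20*4)*(-4) = 80*(-4) = -320)
√(297 + R) = √(297 - 320) = √(-23) = I*√23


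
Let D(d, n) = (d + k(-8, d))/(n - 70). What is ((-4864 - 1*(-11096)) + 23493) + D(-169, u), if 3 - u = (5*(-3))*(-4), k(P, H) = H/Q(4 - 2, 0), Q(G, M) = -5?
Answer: 18876051/635 ≈ 29726.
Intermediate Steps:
k(P, H) = -H/5 (k(P, H) = H/(-5) = H*(-⅕) = -H/5)
u = -57 (u = 3 - 5*(-3)*(-4) = 3 - (-15)*(-4) = 3 - 1*60 = 3 - 60 = -57)
D(d, n) = 4*d/(5*(-70 + n)) (D(d, n) = (d - d/5)/(n - 70) = (4*d/5)/(-70 + n) = 4*d/(5*(-70 + n)))
((-4864 - 1*(-11096)) + 23493) + D(-169, u) = ((-4864 - 1*(-11096)) + 23493) + (⅘)*(-169)/(-70 - 57) = ((-4864 + 11096) + 23493) + (⅘)*(-169)/(-127) = (6232 + 23493) + (⅘)*(-169)*(-1/127) = 29725 + 676/635 = 18876051/635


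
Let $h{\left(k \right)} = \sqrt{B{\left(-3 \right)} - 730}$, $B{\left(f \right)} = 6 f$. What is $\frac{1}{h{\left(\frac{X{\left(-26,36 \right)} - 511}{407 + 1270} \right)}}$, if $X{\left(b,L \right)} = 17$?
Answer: $- \frac{i \sqrt{187}}{374} \approx - 0.036564 i$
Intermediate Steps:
$h{\left(k \right)} = 2 i \sqrt{187}$ ($h{\left(k \right)} = \sqrt{6 \left(-3\right) - 730} = \sqrt{-18 - 730} = \sqrt{-748} = 2 i \sqrt{187}$)
$\frac{1}{h{\left(\frac{X{\left(-26,36 \right)} - 511}{407 + 1270} \right)}} = \frac{1}{2 i \sqrt{187}} = - \frac{i \sqrt{187}}{374}$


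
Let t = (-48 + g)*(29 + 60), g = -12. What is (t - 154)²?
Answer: 30184036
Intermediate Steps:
t = -5340 (t = (-48 - 12)*(29 + 60) = -60*89 = -5340)
(t - 154)² = (-5340 - 154)² = (-5494)² = 30184036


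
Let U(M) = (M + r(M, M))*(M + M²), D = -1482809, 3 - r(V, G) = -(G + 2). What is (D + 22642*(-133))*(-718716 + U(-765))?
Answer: 4008912794646120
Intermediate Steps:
r(V, G) = 5 + G (r(V, G) = 3 - (-1)*(G + 2) = 3 - (-1)*(2 + G) = 3 - (-2 - G) = 3 + (2 + G) = 5 + G)
U(M) = (5 + 2*M)*(M + M²) (U(M) = (M + (5 + M))*(M + M²) = (5 + 2*M)*(M + M²))
(D + 22642*(-133))*(-718716 + U(-765)) = (-1482809 + 22642*(-133))*(-718716 - 765*(5 + 2*(-765)² + 7*(-765))) = (-1482809 - 3011386)*(-718716 - 765*(5 + 2*585225 - 5355)) = -4494195*(-718716 - 765*(5 + 1170450 - 5355)) = -4494195*(-718716 - 765*1165100) = -4494195*(-718716 - 891301500) = -4494195*(-892020216) = 4008912794646120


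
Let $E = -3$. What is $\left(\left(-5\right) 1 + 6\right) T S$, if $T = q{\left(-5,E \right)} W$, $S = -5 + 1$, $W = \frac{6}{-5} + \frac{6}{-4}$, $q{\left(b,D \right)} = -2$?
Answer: $- \frac{108}{5} \approx -21.6$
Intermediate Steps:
$W = - \frac{27}{10}$ ($W = 6 \left(- \frac{1}{5}\right) + 6 \left(- \frac{1}{4}\right) = - \frac{6}{5} - \frac{3}{2} = - \frac{27}{10} \approx -2.7$)
$S = -4$
$T = \frac{27}{5}$ ($T = \left(-2\right) \left(- \frac{27}{10}\right) = \frac{27}{5} \approx 5.4$)
$\left(\left(-5\right) 1 + 6\right) T S = \left(\left(-5\right) 1 + 6\right) \frac{27}{5} \left(-4\right) = \left(-5 + 6\right) \frac{27}{5} \left(-4\right) = 1 \cdot \frac{27}{5} \left(-4\right) = \frac{27}{5} \left(-4\right) = - \frac{108}{5}$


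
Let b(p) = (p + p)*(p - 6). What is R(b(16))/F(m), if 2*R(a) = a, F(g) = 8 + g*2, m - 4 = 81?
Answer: 80/89 ≈ 0.89888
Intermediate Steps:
m = 85 (m = 4 + 81 = 85)
b(p) = 2*p*(-6 + p) (b(p) = (2*p)*(-6 + p) = 2*p*(-6 + p))
F(g) = 8 + 2*g
R(a) = a/2
R(b(16))/F(m) = ((2*16*(-6 + 16))/2)/(8 + 2*85) = ((2*16*10)/2)/(8 + 170) = ((1/2)*320)/178 = 160*(1/178) = 80/89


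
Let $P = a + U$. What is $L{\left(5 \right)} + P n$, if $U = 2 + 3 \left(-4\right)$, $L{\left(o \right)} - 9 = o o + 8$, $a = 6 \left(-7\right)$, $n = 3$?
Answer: $-114$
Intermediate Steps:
$a = -42$
$L{\left(o \right)} = 17 + o^{2}$ ($L{\left(o \right)} = 9 + \left(o o + 8\right) = 9 + \left(o^{2} + 8\right) = 9 + \left(8 + o^{2}\right) = 17 + o^{2}$)
$U = -10$ ($U = 2 - 12 = -10$)
$P = -52$ ($P = -42 - 10 = -52$)
$L{\left(5 \right)} + P n = \left(17 + 5^{2}\right) - 156 = \left(17 + 25\right) - 156 = 42 - 156 = -114$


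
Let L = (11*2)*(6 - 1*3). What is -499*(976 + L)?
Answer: -519958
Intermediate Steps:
L = 66 (L = 22*(6 - 3) = 22*3 = 66)
-499*(976 + L) = -499*(976 + 66) = -499*1042 = -519958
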